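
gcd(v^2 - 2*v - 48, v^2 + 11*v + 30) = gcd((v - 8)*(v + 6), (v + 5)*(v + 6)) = v + 6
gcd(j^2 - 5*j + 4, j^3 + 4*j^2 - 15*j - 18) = 1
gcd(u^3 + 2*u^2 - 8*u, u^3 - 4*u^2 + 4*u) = u^2 - 2*u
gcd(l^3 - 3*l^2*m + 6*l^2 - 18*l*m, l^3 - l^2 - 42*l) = l^2 + 6*l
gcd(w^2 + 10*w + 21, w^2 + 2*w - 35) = w + 7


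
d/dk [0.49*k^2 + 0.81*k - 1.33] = 0.98*k + 0.81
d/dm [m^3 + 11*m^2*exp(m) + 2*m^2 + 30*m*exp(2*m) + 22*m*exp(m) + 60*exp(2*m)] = 11*m^2*exp(m) + 3*m^2 + 60*m*exp(2*m) + 44*m*exp(m) + 4*m + 150*exp(2*m) + 22*exp(m)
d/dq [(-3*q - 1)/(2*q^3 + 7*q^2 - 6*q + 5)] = (12*q^3 + 27*q^2 + 14*q - 21)/(4*q^6 + 28*q^5 + 25*q^4 - 64*q^3 + 106*q^2 - 60*q + 25)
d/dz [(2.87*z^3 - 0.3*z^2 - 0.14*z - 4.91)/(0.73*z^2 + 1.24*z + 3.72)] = (2.0951*z^4 + 7.1176*z^3 + 31.7594*z^2 + 4.9366*z + 5.5676)/(0.5329*z^4 + 1.8104*z^3 + 6.9688*z^2 + 9.2256*z + 13.8384)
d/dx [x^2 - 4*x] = 2*x - 4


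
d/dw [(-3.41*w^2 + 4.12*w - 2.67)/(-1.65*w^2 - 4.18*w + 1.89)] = (21.0518*w^2 - 21.7008*w - 3.3738)/(2.7225*w^4 + 13.794*w^3 + 11.2354*w^2 - 15.8004*w + 3.5721)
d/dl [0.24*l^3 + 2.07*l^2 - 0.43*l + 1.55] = 0.72*l^2 + 4.14*l - 0.43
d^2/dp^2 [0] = 0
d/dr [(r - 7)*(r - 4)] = 2*r - 11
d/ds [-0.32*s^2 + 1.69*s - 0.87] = 1.69 - 0.64*s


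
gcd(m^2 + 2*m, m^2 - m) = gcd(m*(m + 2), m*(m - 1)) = m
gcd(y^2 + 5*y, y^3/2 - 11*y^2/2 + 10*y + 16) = 1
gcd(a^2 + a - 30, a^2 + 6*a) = a + 6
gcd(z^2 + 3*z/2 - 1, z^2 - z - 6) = z + 2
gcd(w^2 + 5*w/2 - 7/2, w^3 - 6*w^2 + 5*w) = w - 1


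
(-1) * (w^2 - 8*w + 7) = -w^2 + 8*w - 7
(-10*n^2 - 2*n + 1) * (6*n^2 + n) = -60*n^4 - 22*n^3 + 4*n^2 + n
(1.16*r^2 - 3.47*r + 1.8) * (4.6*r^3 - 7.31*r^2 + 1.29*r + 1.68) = 5.336*r^5 - 24.4416*r^4 + 35.1421*r^3 - 15.6855*r^2 - 3.5076*r + 3.024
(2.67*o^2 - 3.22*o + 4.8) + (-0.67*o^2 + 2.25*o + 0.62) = 2.0*o^2 - 0.97*o + 5.42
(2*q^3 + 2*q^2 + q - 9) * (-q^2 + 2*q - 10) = -2*q^5 + 2*q^4 - 17*q^3 - 9*q^2 - 28*q + 90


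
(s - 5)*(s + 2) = s^2 - 3*s - 10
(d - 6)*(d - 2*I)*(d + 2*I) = d^3 - 6*d^2 + 4*d - 24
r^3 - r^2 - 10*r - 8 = (r - 4)*(r + 1)*(r + 2)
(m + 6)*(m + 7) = m^2 + 13*m + 42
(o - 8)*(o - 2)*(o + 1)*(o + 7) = o^4 - 2*o^3 - 57*o^2 + 58*o + 112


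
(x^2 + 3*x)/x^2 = (x + 3)/x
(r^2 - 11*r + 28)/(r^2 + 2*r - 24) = (r - 7)/(r + 6)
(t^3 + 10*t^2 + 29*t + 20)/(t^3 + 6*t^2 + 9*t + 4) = (t + 5)/(t + 1)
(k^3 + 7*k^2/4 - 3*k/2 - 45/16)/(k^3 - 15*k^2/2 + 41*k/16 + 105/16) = (4*k^2 + 12*k + 9)/(4*k^2 - 25*k - 21)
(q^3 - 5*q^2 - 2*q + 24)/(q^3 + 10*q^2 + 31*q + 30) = (q^2 - 7*q + 12)/(q^2 + 8*q + 15)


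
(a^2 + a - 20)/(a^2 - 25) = (a - 4)/(a - 5)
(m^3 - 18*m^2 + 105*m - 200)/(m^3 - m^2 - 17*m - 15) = (m^2 - 13*m + 40)/(m^2 + 4*m + 3)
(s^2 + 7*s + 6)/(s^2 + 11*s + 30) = (s + 1)/(s + 5)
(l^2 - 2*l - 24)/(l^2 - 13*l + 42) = (l + 4)/(l - 7)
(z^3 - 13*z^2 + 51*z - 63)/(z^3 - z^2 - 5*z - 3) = (z^2 - 10*z + 21)/(z^2 + 2*z + 1)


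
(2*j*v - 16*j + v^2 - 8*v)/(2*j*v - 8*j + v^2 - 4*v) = (v - 8)/(v - 4)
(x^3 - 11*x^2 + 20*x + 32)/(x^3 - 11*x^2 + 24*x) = (x^2 - 3*x - 4)/(x*(x - 3))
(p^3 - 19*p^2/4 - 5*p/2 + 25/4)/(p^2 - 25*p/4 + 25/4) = (4*p^2 + p - 5)/(4*p - 5)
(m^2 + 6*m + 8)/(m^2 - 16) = (m + 2)/(m - 4)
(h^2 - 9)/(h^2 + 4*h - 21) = (h + 3)/(h + 7)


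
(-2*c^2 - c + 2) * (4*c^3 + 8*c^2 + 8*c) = -8*c^5 - 20*c^4 - 16*c^3 + 8*c^2 + 16*c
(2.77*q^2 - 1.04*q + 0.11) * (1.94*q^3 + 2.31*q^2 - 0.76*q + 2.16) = 5.3738*q^5 + 4.3811*q^4 - 4.2942*q^3 + 7.0277*q^2 - 2.33*q + 0.2376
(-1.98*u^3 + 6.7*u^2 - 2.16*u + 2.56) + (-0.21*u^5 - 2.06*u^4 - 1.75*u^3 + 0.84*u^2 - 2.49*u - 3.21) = -0.21*u^5 - 2.06*u^4 - 3.73*u^3 + 7.54*u^2 - 4.65*u - 0.65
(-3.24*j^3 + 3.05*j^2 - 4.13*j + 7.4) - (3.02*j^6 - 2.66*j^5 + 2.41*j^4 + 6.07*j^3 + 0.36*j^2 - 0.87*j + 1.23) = -3.02*j^6 + 2.66*j^5 - 2.41*j^4 - 9.31*j^3 + 2.69*j^2 - 3.26*j + 6.17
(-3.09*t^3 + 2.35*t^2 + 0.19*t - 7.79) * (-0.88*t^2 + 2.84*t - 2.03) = 2.7192*t^5 - 10.8436*t^4 + 12.7795*t^3 + 2.6243*t^2 - 22.5093*t + 15.8137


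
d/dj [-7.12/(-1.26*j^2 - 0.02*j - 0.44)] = (-17.9424*j - 0.1424)/(1.26*j^2 + 0.02*j + 0.44)^2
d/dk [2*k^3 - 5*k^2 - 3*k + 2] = 6*k^2 - 10*k - 3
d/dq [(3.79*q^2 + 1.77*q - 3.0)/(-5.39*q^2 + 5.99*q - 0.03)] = (32.2424*q^2 - 32.5674*q + 17.9169)/(29.0521*q^4 - 64.5722*q^3 + 36.2035*q^2 - 0.3594*q + 0.0009)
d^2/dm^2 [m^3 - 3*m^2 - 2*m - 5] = 6*m - 6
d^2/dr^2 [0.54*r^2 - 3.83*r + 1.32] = 1.08000000000000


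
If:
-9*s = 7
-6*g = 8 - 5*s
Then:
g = -107/54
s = -7/9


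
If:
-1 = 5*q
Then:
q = -1/5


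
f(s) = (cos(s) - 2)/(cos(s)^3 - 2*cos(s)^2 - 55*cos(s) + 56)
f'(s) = (cos(s) - 2)*(3*sin(s)*cos(s)^2 - 4*sin(s)*cos(s) - 55*sin(s))/(cos(s)^3 - 2*cos(s)^2 - 55*cos(s) + 56)^2 - sin(s)/(cos(s)^3 - 2*cos(s)^2 - 55*cos(s) + 56) = (19*cos(s)/2 - 4*cos(2*s) + cos(3*s)/2 + 50)*sin(s)/(cos(s)^3 - 2*cos(s)^2 - 55*cos(s) + 56)^2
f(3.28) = -0.03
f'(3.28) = -0.00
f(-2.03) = -0.03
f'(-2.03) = -0.01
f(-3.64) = -0.03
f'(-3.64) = 0.00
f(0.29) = -0.45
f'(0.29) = 2.93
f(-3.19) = -0.03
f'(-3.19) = 0.00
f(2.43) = -0.03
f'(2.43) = 0.00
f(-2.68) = -0.03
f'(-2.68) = -0.00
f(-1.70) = -0.03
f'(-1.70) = -0.01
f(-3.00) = -0.03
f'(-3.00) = 0.00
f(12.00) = -0.13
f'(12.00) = -0.39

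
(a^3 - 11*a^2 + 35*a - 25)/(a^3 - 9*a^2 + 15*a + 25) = (a - 1)/(a + 1)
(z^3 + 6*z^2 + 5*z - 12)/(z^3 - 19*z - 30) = (z^2 + 3*z - 4)/(z^2 - 3*z - 10)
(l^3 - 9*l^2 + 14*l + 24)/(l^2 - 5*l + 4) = (l^2 - 5*l - 6)/(l - 1)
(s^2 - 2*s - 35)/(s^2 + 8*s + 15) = (s - 7)/(s + 3)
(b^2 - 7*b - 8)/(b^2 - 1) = (b - 8)/(b - 1)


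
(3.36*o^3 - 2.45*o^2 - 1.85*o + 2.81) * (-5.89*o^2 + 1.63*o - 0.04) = -19.7904*o^5 + 19.9073*o^4 + 6.7686*o^3 - 19.4684*o^2 + 4.6543*o - 0.1124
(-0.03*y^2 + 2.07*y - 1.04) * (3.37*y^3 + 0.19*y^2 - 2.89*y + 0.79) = -0.1011*y^5 + 6.9702*y^4 - 3.0248*y^3 - 6.2036*y^2 + 4.6409*y - 0.8216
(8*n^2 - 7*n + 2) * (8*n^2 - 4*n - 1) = 64*n^4 - 88*n^3 + 36*n^2 - n - 2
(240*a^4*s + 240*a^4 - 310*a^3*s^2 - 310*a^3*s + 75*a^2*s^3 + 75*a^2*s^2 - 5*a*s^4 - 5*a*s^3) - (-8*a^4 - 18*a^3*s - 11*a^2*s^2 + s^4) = 240*a^4*s + 248*a^4 - 310*a^3*s^2 - 292*a^3*s + 75*a^2*s^3 + 86*a^2*s^2 - 5*a*s^4 - 5*a*s^3 - s^4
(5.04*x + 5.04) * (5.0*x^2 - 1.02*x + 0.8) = 25.2*x^3 + 20.0592*x^2 - 1.1088*x + 4.032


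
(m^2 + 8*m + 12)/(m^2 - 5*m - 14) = (m + 6)/(m - 7)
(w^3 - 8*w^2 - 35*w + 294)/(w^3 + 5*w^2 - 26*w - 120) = (w^2 - 14*w + 49)/(w^2 - w - 20)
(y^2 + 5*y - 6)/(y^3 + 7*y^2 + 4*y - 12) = 1/(y + 2)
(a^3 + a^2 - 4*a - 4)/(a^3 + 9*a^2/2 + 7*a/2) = 2*(a^2 - 4)/(a*(2*a + 7))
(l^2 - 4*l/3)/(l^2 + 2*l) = (l - 4/3)/(l + 2)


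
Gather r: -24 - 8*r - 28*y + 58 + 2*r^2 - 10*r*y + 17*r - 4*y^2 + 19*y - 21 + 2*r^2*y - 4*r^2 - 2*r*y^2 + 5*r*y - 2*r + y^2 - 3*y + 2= r^2*(2*y - 2) + r*(-2*y^2 - 5*y + 7) - 3*y^2 - 12*y + 15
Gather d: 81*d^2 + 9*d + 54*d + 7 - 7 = 81*d^2 + 63*d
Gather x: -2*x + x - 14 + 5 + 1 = -x - 8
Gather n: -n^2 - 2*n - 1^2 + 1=-n^2 - 2*n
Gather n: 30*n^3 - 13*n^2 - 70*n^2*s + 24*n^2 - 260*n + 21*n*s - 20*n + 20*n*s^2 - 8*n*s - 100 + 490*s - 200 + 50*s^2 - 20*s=30*n^3 + n^2*(11 - 70*s) + n*(20*s^2 + 13*s - 280) + 50*s^2 + 470*s - 300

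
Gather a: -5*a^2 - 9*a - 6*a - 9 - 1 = -5*a^2 - 15*a - 10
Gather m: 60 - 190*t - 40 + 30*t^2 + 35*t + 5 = 30*t^2 - 155*t + 25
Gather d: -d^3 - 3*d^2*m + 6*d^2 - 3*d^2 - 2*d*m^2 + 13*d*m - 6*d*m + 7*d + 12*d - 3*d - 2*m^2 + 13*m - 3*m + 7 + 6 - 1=-d^3 + d^2*(3 - 3*m) + d*(-2*m^2 + 7*m + 16) - 2*m^2 + 10*m + 12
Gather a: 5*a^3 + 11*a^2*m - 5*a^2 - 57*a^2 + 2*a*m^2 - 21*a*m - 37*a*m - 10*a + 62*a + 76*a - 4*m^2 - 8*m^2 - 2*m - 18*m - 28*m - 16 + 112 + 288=5*a^3 + a^2*(11*m - 62) + a*(2*m^2 - 58*m + 128) - 12*m^2 - 48*m + 384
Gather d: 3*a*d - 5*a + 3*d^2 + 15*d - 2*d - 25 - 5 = -5*a + 3*d^2 + d*(3*a + 13) - 30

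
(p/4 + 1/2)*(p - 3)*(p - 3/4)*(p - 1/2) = p^4/4 - 9*p^3/16 - 35*p^2/32 + 57*p/32 - 9/16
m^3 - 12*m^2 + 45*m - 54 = (m - 6)*(m - 3)^2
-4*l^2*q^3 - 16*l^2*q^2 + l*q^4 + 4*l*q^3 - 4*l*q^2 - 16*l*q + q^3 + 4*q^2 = q*(-4*l + q)*(q + 4)*(l*q + 1)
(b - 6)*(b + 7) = b^2 + b - 42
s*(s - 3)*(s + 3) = s^3 - 9*s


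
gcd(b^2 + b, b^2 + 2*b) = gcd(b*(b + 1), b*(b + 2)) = b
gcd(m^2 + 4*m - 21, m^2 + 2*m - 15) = m - 3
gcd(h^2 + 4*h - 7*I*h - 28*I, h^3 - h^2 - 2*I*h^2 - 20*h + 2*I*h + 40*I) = h + 4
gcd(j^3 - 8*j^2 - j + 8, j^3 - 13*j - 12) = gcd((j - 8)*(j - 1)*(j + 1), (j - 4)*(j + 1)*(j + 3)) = j + 1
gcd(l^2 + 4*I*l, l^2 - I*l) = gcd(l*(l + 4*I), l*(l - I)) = l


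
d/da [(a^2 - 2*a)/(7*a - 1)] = (7*a^2 - 2*a + 2)/(49*a^2 - 14*a + 1)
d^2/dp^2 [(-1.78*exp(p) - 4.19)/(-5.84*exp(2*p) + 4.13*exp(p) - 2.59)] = (60.707968*exp(4*p) + 614.542032*exp(3*p) - 464.719752*exp(2*p) - 162.996519*exp(p) + 56.759591)*exp(p)/(199.176704*exp(6*p) - 422.568384*exp(5*p) + 563.8374*exp(4*p) - 445.257365*exp(3*p) + 250.058025*exp(2*p) - 83.113359*exp(p) + 17.373979)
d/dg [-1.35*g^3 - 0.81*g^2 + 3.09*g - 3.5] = -4.05*g^2 - 1.62*g + 3.09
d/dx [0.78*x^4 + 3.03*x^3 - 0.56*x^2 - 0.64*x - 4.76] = 3.12*x^3 + 9.09*x^2 - 1.12*x - 0.64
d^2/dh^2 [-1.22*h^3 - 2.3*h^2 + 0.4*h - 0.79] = -7.32*h - 4.6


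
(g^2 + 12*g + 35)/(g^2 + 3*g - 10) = (g + 7)/(g - 2)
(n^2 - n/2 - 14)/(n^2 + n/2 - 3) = (2*n^2 - n - 28)/(2*n^2 + n - 6)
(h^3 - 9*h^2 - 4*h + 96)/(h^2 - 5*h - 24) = h - 4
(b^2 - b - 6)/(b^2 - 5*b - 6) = (-b^2 + b + 6)/(-b^2 + 5*b + 6)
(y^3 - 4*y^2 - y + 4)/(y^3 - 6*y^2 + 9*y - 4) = (y + 1)/(y - 1)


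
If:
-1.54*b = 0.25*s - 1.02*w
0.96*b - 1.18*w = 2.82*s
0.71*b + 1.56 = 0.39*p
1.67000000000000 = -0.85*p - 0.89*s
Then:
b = -3.86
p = -3.03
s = 1.02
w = -5.58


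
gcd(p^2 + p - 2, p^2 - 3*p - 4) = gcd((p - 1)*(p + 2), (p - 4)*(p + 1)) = 1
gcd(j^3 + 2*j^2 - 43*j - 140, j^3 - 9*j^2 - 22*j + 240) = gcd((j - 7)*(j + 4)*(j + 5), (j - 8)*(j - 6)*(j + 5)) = j + 5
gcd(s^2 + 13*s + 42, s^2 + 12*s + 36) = s + 6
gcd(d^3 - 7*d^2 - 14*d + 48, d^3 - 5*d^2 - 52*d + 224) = d - 8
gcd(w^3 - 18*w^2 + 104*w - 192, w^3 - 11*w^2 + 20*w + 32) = w^2 - 12*w + 32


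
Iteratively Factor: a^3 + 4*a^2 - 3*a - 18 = (a - 2)*(a^2 + 6*a + 9) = (a - 2)*(a + 3)*(a + 3)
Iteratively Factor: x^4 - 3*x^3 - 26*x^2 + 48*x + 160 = (x + 2)*(x^3 - 5*x^2 - 16*x + 80) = (x + 2)*(x + 4)*(x^2 - 9*x + 20) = (x - 4)*(x + 2)*(x + 4)*(x - 5)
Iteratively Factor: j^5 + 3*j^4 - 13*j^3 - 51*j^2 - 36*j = (j)*(j^4 + 3*j^3 - 13*j^2 - 51*j - 36) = j*(j + 3)*(j^3 - 13*j - 12) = j*(j - 4)*(j + 3)*(j^2 + 4*j + 3) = j*(j - 4)*(j + 3)^2*(j + 1)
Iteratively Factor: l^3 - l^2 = (l)*(l^2 - l) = l^2*(l - 1)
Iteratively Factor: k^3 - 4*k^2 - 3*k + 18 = (k - 3)*(k^2 - k - 6) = (k - 3)^2*(k + 2)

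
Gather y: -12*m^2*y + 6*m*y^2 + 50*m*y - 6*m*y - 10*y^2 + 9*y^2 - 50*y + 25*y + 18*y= y^2*(6*m - 1) + y*(-12*m^2 + 44*m - 7)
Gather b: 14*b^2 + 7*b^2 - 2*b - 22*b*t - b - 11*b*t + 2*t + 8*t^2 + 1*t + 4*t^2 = 21*b^2 + b*(-33*t - 3) + 12*t^2 + 3*t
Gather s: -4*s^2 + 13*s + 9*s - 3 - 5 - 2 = -4*s^2 + 22*s - 10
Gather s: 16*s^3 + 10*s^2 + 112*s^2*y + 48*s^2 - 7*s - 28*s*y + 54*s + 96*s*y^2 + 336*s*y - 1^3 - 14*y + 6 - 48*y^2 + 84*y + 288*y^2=16*s^3 + s^2*(112*y + 58) + s*(96*y^2 + 308*y + 47) + 240*y^2 + 70*y + 5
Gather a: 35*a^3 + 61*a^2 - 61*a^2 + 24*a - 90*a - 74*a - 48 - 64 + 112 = 35*a^3 - 140*a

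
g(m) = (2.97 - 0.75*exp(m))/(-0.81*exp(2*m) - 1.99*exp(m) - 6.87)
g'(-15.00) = 0.00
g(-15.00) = -0.43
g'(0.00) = 0.16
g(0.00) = -0.23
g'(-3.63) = 0.01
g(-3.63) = -0.43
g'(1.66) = 0.07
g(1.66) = 0.02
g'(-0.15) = 0.15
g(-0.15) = -0.25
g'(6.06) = -0.00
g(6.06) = 0.00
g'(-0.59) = 0.11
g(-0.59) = -0.31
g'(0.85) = 0.17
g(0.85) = -0.08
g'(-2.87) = 0.01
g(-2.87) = -0.42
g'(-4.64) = 0.00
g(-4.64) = -0.43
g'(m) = (2.97 - 0.75*exp(m))*(1.62*exp(2*m) + 1.99*exp(m))/(-0.81*exp(2*m) - 1.99*exp(m) - 6.87)^2 - 0.75*exp(m)/(-0.81*exp(2*m) - 1.99*exp(m) - 6.87)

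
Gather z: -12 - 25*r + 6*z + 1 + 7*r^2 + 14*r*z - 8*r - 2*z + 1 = 7*r^2 - 33*r + z*(14*r + 4) - 10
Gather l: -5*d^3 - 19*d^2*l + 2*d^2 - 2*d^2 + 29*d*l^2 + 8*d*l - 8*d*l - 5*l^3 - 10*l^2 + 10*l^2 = -5*d^3 - 19*d^2*l + 29*d*l^2 - 5*l^3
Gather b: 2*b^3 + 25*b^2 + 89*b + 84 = 2*b^3 + 25*b^2 + 89*b + 84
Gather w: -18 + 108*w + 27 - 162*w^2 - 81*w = -162*w^2 + 27*w + 9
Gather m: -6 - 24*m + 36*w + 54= -24*m + 36*w + 48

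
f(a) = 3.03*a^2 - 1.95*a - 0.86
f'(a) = 6.06*a - 1.95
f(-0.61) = 1.46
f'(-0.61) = -5.65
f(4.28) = 46.30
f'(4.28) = 23.99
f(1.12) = 0.76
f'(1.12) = 4.84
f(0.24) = -1.15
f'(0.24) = -0.50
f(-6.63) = 145.26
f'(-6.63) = -42.13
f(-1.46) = 8.45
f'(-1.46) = -10.80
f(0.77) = -0.57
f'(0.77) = 2.72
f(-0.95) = 3.73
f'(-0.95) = -7.71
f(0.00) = -0.86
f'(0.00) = -1.95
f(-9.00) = 262.12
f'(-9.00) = -56.49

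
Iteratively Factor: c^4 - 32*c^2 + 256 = (c - 4)*(c^3 + 4*c^2 - 16*c - 64) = (c - 4)^2*(c^2 + 8*c + 16) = (c - 4)^2*(c + 4)*(c + 4)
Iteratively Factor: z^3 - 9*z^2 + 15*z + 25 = (z - 5)*(z^2 - 4*z - 5) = (z - 5)^2*(z + 1)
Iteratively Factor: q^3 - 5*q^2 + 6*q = (q - 2)*(q^2 - 3*q) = (q - 3)*(q - 2)*(q)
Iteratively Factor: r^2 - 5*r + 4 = (r - 4)*(r - 1)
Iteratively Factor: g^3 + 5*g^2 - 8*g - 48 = (g + 4)*(g^2 + g - 12) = (g - 3)*(g + 4)*(g + 4)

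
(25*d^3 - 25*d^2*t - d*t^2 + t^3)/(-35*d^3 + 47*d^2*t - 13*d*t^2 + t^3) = (5*d + t)/(-7*d + t)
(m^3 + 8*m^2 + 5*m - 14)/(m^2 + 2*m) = m + 6 - 7/m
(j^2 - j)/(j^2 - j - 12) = j*(1 - j)/(-j^2 + j + 12)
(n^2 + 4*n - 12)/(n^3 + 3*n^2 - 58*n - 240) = (n - 2)/(n^2 - 3*n - 40)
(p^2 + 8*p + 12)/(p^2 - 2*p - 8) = (p + 6)/(p - 4)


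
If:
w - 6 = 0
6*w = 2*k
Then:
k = 18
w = 6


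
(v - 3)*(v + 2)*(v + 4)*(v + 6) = v^4 + 9*v^3 + 8*v^2 - 84*v - 144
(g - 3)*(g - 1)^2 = g^3 - 5*g^2 + 7*g - 3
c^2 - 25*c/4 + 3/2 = (c - 6)*(c - 1/4)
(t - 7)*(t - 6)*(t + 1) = t^3 - 12*t^2 + 29*t + 42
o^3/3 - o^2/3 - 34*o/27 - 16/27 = (o/3 + 1/3)*(o - 8/3)*(o + 2/3)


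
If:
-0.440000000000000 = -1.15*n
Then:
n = 0.38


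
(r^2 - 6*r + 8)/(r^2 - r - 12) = (r - 2)/(r + 3)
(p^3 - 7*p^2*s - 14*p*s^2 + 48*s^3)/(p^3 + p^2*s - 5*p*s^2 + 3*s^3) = (p^2 - 10*p*s + 16*s^2)/(p^2 - 2*p*s + s^2)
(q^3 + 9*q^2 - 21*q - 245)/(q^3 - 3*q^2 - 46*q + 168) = (q^2 + 2*q - 35)/(q^2 - 10*q + 24)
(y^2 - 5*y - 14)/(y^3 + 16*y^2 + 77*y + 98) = (y - 7)/(y^2 + 14*y + 49)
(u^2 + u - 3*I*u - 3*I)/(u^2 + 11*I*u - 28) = (u^2 + u - 3*I*u - 3*I)/(u^2 + 11*I*u - 28)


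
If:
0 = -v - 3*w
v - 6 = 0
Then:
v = 6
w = -2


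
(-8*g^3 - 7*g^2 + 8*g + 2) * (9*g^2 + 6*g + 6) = -72*g^5 - 111*g^4 - 18*g^3 + 24*g^2 + 60*g + 12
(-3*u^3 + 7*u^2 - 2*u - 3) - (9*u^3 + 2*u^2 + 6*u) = -12*u^3 + 5*u^2 - 8*u - 3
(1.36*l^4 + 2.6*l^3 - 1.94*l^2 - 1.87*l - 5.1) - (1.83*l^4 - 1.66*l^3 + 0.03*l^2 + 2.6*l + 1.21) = -0.47*l^4 + 4.26*l^3 - 1.97*l^2 - 4.47*l - 6.31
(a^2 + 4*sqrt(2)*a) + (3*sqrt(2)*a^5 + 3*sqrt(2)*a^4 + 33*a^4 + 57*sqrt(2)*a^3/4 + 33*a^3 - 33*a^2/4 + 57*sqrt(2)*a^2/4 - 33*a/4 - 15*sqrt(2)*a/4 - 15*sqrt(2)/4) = 3*sqrt(2)*a^5 + 3*sqrt(2)*a^4 + 33*a^4 + 57*sqrt(2)*a^3/4 + 33*a^3 - 29*a^2/4 + 57*sqrt(2)*a^2/4 - 33*a/4 + sqrt(2)*a/4 - 15*sqrt(2)/4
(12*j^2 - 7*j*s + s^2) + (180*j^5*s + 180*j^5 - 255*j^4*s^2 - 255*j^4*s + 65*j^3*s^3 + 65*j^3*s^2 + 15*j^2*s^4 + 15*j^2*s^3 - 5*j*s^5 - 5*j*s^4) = 180*j^5*s + 180*j^5 - 255*j^4*s^2 - 255*j^4*s + 65*j^3*s^3 + 65*j^3*s^2 + 15*j^2*s^4 + 15*j^2*s^3 + 12*j^2 - 5*j*s^5 - 5*j*s^4 - 7*j*s + s^2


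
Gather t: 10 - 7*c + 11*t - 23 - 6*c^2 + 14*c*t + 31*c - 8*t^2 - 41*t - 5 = -6*c^2 + 24*c - 8*t^2 + t*(14*c - 30) - 18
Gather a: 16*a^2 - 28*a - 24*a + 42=16*a^2 - 52*a + 42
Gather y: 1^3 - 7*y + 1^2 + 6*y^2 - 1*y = 6*y^2 - 8*y + 2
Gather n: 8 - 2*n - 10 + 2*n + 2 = 0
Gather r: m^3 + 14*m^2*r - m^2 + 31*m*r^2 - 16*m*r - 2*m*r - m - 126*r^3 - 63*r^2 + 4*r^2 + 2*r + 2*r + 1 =m^3 - m^2 - m - 126*r^3 + r^2*(31*m - 59) + r*(14*m^2 - 18*m + 4) + 1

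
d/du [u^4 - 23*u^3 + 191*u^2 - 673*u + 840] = 4*u^3 - 69*u^2 + 382*u - 673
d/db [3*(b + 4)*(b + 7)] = 6*b + 33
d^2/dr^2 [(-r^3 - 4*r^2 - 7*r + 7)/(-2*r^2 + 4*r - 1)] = 2*(74*r^3 - 120*r^2 + 129*r - 66)/(8*r^6 - 48*r^5 + 108*r^4 - 112*r^3 + 54*r^2 - 12*r + 1)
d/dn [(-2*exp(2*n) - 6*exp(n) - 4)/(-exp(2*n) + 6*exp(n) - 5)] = (-18*exp(2*n) + 12*exp(n) + 54)*exp(n)/(exp(4*n) - 12*exp(3*n) + 46*exp(2*n) - 60*exp(n) + 25)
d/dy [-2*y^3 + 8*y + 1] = 8 - 6*y^2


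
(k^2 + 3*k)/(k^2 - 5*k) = (k + 3)/(k - 5)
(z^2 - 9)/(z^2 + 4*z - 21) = (z + 3)/(z + 7)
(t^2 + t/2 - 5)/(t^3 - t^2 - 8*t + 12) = (t + 5/2)/(t^2 + t - 6)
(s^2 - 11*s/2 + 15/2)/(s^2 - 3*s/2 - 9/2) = (2*s - 5)/(2*s + 3)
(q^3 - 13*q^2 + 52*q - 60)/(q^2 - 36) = (q^2 - 7*q + 10)/(q + 6)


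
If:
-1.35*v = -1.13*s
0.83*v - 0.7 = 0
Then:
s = 1.01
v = 0.84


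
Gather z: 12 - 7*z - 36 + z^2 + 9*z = z^2 + 2*z - 24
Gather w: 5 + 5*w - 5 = 5*w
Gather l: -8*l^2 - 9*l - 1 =-8*l^2 - 9*l - 1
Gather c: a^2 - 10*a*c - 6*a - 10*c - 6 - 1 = a^2 - 6*a + c*(-10*a - 10) - 7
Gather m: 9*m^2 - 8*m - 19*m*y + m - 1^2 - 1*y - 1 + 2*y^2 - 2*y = 9*m^2 + m*(-19*y - 7) + 2*y^2 - 3*y - 2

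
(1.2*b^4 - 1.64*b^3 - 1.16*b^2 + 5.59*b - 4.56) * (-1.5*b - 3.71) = -1.8*b^5 - 1.992*b^4 + 7.8244*b^3 - 4.0814*b^2 - 13.8989*b + 16.9176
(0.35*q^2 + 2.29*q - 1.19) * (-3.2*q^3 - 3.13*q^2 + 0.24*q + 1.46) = -1.12*q^5 - 8.4235*q^4 - 3.2757*q^3 + 4.7853*q^2 + 3.0578*q - 1.7374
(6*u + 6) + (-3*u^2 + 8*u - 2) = -3*u^2 + 14*u + 4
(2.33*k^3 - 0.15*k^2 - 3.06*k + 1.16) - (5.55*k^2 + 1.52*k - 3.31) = 2.33*k^3 - 5.7*k^2 - 4.58*k + 4.47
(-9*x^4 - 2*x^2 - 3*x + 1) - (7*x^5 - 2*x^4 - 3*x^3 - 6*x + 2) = -7*x^5 - 7*x^4 + 3*x^3 - 2*x^2 + 3*x - 1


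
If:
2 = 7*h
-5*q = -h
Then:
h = 2/7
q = 2/35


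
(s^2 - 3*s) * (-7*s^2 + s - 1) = -7*s^4 + 22*s^3 - 4*s^2 + 3*s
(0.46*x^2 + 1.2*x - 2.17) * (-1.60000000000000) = -0.736*x^2 - 1.92*x + 3.472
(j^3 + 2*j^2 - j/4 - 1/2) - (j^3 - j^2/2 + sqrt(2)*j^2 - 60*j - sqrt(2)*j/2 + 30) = -sqrt(2)*j^2 + 5*j^2/2 + sqrt(2)*j/2 + 239*j/4 - 61/2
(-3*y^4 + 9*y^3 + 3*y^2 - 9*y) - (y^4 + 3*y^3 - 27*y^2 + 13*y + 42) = -4*y^4 + 6*y^3 + 30*y^2 - 22*y - 42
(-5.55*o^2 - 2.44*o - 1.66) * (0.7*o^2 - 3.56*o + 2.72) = -3.885*o^4 + 18.05*o^3 - 7.5716*o^2 - 0.7272*o - 4.5152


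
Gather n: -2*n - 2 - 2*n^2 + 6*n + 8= -2*n^2 + 4*n + 6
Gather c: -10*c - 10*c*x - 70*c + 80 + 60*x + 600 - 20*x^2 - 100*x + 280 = c*(-10*x - 80) - 20*x^2 - 40*x + 960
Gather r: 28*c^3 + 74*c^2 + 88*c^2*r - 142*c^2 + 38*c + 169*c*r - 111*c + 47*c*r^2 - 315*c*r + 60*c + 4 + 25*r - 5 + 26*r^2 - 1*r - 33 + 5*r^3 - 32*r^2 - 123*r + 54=28*c^3 - 68*c^2 - 13*c + 5*r^3 + r^2*(47*c - 6) + r*(88*c^2 - 146*c - 99) + 20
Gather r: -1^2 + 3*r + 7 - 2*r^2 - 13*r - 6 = -2*r^2 - 10*r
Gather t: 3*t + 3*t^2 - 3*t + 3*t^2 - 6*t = 6*t^2 - 6*t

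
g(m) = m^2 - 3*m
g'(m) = 2*m - 3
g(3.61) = 2.20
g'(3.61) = 4.22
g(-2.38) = 12.80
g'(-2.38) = -7.76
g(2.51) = -1.23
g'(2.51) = 2.02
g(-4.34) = 31.86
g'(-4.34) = -11.68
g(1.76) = -2.18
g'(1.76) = 0.52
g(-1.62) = 7.48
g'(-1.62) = -6.24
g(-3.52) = 22.95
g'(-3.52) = -10.04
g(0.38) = -1.00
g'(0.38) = -2.24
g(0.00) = 0.00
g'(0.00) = -3.00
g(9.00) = 54.00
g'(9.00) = 15.00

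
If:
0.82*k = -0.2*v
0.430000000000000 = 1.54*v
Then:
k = -0.07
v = 0.28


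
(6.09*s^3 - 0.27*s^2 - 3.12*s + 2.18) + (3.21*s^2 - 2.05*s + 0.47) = 6.09*s^3 + 2.94*s^2 - 5.17*s + 2.65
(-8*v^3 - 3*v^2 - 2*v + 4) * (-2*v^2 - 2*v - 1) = 16*v^5 + 22*v^4 + 18*v^3 - v^2 - 6*v - 4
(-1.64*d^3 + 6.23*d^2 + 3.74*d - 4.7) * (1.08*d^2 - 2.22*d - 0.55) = -1.7712*d^5 + 10.3692*d^4 - 8.8894*d^3 - 16.8053*d^2 + 8.377*d + 2.585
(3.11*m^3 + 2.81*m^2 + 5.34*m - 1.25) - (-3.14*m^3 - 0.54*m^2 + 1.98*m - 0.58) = 6.25*m^3 + 3.35*m^2 + 3.36*m - 0.67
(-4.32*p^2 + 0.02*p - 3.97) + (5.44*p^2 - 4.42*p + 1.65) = 1.12*p^2 - 4.4*p - 2.32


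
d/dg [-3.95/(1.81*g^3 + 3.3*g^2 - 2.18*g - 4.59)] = (21.4485*g^2 + 26.07*g - 8.611)/(1.81*g^3 + 3.3*g^2 - 2.18*g - 4.59)^2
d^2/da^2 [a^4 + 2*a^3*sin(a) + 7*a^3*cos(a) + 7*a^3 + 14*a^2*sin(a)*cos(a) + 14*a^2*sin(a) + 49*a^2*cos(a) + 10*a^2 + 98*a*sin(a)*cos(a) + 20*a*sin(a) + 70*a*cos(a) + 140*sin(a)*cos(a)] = -2*a^3*sin(a) - 7*a^3*cos(a) - 56*a^2*sin(a) - 28*a^2*sin(2*a) - 37*a^2*cos(a) + 12*a^2 - 204*a*sin(a) - 196*a*sin(2*a) + 28*a*cos(a) + 56*a*cos(2*a) + 42*a - 112*sin(a) - 266*sin(2*a) + 138*cos(a) + 196*cos(2*a) + 20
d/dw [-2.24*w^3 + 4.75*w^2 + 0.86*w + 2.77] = -6.72*w^2 + 9.5*w + 0.86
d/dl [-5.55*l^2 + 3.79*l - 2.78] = 3.79 - 11.1*l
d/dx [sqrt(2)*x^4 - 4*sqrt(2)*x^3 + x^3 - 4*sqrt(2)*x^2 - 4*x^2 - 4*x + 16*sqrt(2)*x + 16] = 4*sqrt(2)*x^3 - 12*sqrt(2)*x^2 + 3*x^2 - 8*sqrt(2)*x - 8*x - 4 + 16*sqrt(2)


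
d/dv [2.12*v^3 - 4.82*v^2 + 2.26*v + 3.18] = 6.36*v^2 - 9.64*v + 2.26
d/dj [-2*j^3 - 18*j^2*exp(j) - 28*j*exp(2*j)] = -18*j^2*exp(j) - 6*j^2 - 56*j*exp(2*j) - 36*j*exp(j) - 28*exp(2*j)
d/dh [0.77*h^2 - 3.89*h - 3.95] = 1.54*h - 3.89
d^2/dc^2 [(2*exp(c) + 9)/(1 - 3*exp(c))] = (-87*exp(c) - 29)*exp(c)/(27*exp(3*c) - 27*exp(2*c) + 9*exp(c) - 1)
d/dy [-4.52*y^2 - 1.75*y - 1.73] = -9.04*y - 1.75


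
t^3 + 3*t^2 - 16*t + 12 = (t - 2)*(t - 1)*(t + 6)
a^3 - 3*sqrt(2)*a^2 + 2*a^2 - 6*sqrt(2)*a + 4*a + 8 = (a + 2)*(a - 2*sqrt(2))*(a - sqrt(2))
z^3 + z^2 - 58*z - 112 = (z - 8)*(z + 2)*(z + 7)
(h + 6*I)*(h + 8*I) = h^2 + 14*I*h - 48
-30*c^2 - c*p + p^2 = (-6*c + p)*(5*c + p)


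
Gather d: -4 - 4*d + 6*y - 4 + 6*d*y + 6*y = d*(6*y - 4) + 12*y - 8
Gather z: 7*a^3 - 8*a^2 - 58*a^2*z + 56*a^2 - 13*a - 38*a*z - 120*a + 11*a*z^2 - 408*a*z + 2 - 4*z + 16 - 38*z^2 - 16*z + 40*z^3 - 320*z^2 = 7*a^3 + 48*a^2 - 133*a + 40*z^3 + z^2*(11*a - 358) + z*(-58*a^2 - 446*a - 20) + 18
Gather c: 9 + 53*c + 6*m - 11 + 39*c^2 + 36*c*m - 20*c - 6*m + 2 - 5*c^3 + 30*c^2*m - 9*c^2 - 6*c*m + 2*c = -5*c^3 + c^2*(30*m + 30) + c*(30*m + 35)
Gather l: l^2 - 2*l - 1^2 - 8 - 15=l^2 - 2*l - 24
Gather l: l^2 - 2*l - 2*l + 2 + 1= l^2 - 4*l + 3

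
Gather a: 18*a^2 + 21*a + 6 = 18*a^2 + 21*a + 6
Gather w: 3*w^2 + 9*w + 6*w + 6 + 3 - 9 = 3*w^2 + 15*w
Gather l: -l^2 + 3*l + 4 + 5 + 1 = -l^2 + 3*l + 10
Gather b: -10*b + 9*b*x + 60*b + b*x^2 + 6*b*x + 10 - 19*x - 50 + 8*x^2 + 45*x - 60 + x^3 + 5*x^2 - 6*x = b*(x^2 + 15*x + 50) + x^3 + 13*x^2 + 20*x - 100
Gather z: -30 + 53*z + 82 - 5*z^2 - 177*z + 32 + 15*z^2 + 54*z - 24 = 10*z^2 - 70*z + 60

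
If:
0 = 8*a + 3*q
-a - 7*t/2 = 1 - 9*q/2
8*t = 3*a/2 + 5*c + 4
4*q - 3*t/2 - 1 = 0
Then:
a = -12/107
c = -298/535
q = 32/107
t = 14/107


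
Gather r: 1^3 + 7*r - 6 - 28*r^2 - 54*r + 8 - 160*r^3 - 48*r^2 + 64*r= -160*r^3 - 76*r^2 + 17*r + 3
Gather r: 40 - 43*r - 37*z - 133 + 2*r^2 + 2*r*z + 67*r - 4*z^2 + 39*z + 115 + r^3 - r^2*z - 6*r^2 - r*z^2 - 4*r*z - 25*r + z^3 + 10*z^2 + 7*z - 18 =r^3 + r^2*(-z - 4) + r*(-z^2 - 2*z - 1) + z^3 + 6*z^2 + 9*z + 4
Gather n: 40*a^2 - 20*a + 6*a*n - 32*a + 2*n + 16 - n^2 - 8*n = 40*a^2 - 52*a - n^2 + n*(6*a - 6) + 16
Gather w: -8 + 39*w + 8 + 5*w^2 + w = 5*w^2 + 40*w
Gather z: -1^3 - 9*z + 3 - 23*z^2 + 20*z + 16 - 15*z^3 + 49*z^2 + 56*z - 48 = -15*z^3 + 26*z^2 + 67*z - 30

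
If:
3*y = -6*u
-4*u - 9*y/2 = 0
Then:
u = 0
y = 0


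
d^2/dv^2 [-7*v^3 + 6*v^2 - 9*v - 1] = 12 - 42*v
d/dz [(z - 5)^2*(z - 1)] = (z - 5)*(3*z - 7)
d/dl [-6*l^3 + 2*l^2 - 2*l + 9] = -18*l^2 + 4*l - 2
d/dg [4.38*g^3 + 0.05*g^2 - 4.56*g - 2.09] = 13.14*g^2 + 0.1*g - 4.56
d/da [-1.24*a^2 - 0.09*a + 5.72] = -2.48*a - 0.09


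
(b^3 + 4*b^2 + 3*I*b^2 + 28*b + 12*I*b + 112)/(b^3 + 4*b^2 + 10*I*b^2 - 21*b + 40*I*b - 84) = (b - 4*I)/(b + 3*I)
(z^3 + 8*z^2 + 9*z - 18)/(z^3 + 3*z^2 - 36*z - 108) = (z - 1)/(z - 6)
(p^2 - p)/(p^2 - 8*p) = (p - 1)/(p - 8)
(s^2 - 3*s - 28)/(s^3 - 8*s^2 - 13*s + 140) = 1/(s - 5)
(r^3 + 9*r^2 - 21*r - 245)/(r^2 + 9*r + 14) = (r^2 + 2*r - 35)/(r + 2)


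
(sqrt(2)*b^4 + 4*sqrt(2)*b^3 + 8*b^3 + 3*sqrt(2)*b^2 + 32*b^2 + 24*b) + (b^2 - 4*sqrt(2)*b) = sqrt(2)*b^4 + 4*sqrt(2)*b^3 + 8*b^3 + 3*sqrt(2)*b^2 + 33*b^2 - 4*sqrt(2)*b + 24*b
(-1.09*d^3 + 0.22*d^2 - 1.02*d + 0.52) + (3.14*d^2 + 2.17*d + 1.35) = -1.09*d^3 + 3.36*d^2 + 1.15*d + 1.87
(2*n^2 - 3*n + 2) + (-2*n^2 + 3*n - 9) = -7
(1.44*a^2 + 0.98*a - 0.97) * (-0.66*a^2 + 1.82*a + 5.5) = -0.9504*a^4 + 1.974*a^3 + 10.3438*a^2 + 3.6246*a - 5.335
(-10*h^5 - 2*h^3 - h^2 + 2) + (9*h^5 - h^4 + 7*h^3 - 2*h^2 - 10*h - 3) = -h^5 - h^4 + 5*h^3 - 3*h^2 - 10*h - 1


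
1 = 1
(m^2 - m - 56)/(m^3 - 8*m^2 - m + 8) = (m + 7)/(m^2 - 1)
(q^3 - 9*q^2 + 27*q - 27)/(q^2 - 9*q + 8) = (q^3 - 9*q^2 + 27*q - 27)/(q^2 - 9*q + 8)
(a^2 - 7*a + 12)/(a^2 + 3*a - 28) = (a - 3)/(a + 7)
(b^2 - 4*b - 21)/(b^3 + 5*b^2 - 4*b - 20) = (b^2 - 4*b - 21)/(b^3 + 5*b^2 - 4*b - 20)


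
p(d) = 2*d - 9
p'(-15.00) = 2.00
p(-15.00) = -39.00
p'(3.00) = 2.00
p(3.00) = -3.00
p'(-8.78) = 2.00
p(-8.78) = -26.56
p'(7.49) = 2.00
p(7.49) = 5.98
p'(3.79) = 2.00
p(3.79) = -1.42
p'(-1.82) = 2.00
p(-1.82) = -12.64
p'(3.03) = 2.00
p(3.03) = -2.94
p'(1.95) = 2.00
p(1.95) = -5.10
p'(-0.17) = 2.00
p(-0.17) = -9.34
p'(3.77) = 2.00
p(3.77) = -1.46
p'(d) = 2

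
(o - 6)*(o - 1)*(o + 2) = o^3 - 5*o^2 - 8*o + 12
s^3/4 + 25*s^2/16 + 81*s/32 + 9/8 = (s/4 + 1)*(s + 3/4)*(s + 3/2)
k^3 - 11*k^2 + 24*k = k*(k - 8)*(k - 3)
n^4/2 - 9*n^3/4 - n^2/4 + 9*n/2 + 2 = (n/2 + 1/2)*(n - 4)*(n - 2)*(n + 1/2)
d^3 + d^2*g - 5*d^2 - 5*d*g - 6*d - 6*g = (d - 6)*(d + 1)*(d + g)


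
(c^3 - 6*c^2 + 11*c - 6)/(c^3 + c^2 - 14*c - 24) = (c^3 - 6*c^2 + 11*c - 6)/(c^3 + c^2 - 14*c - 24)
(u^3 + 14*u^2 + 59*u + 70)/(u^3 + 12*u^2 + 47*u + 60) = (u^2 + 9*u + 14)/(u^2 + 7*u + 12)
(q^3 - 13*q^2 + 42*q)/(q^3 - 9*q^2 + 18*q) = (q - 7)/(q - 3)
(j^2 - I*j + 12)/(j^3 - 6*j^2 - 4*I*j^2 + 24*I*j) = (j + 3*I)/(j*(j - 6))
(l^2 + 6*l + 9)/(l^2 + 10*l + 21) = (l + 3)/(l + 7)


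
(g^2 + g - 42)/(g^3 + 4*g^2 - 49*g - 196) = (g - 6)/(g^2 - 3*g - 28)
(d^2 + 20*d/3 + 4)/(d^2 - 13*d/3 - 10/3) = (d + 6)/(d - 5)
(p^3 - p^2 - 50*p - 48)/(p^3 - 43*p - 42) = (p - 8)/(p - 7)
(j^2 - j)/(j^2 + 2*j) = (j - 1)/(j + 2)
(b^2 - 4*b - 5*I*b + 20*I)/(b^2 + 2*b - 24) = (b - 5*I)/(b + 6)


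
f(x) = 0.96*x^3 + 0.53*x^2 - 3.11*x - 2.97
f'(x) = 2.88*x^2 + 1.06*x - 3.11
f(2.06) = 1.26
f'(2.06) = 11.30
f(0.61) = -4.45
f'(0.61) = -1.39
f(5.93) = 197.41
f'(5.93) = 104.45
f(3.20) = 23.96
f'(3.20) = 29.77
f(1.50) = -3.20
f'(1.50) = 4.96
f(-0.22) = -2.27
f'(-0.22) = -3.20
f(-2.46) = -6.40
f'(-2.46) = 11.71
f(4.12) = 60.35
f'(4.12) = 50.14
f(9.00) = 711.81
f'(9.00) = 239.71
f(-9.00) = -631.89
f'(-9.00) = 220.63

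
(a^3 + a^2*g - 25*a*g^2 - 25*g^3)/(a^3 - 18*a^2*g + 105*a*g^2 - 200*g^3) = (a^2 + 6*a*g + 5*g^2)/(a^2 - 13*a*g + 40*g^2)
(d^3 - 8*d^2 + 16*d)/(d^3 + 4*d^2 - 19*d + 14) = d*(d^2 - 8*d + 16)/(d^3 + 4*d^2 - 19*d + 14)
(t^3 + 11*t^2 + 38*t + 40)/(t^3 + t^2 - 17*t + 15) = (t^2 + 6*t + 8)/(t^2 - 4*t + 3)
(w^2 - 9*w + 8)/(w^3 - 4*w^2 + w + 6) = (w^2 - 9*w + 8)/(w^3 - 4*w^2 + w + 6)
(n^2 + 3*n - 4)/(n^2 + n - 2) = (n + 4)/(n + 2)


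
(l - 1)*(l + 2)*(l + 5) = l^3 + 6*l^2 + 3*l - 10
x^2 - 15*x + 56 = (x - 8)*(x - 7)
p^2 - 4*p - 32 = (p - 8)*(p + 4)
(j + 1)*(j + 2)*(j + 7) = j^3 + 10*j^2 + 23*j + 14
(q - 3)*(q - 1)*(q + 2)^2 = q^4 - 9*q^2 - 4*q + 12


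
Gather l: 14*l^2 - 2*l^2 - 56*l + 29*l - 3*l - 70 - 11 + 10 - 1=12*l^2 - 30*l - 72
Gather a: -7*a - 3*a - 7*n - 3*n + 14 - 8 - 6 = -10*a - 10*n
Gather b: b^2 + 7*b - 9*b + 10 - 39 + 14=b^2 - 2*b - 15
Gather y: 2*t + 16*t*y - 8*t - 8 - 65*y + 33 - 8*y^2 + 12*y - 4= -6*t - 8*y^2 + y*(16*t - 53) + 21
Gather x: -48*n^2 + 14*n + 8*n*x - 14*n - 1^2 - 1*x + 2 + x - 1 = -48*n^2 + 8*n*x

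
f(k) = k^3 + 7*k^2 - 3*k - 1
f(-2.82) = 40.70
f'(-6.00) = 21.00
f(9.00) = 1268.00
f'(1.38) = 22.03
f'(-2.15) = -19.23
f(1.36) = 10.38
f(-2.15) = 27.87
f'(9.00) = 366.00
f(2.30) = 41.30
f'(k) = 3*k^2 + 14*k - 3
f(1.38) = 10.82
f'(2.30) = 45.07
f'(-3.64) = -14.21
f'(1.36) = 21.59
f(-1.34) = 13.18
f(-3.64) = 54.44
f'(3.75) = 91.69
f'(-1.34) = -16.37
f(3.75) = 138.92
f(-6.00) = 53.00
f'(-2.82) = -18.62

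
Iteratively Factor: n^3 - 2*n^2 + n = (n - 1)*(n^2 - n) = n*(n - 1)*(n - 1)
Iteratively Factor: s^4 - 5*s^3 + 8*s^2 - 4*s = (s - 2)*(s^3 - 3*s^2 + 2*s) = (s - 2)*(s - 1)*(s^2 - 2*s) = (s - 2)^2*(s - 1)*(s)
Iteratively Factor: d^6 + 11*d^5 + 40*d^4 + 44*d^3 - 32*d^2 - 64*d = (d + 4)*(d^5 + 7*d^4 + 12*d^3 - 4*d^2 - 16*d) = (d - 1)*(d + 4)*(d^4 + 8*d^3 + 20*d^2 + 16*d) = (d - 1)*(d + 4)^2*(d^3 + 4*d^2 + 4*d) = (d - 1)*(d + 2)*(d + 4)^2*(d^2 + 2*d) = d*(d - 1)*(d + 2)*(d + 4)^2*(d + 2)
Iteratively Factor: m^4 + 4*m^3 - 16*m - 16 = (m + 2)*(m^3 + 2*m^2 - 4*m - 8) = (m + 2)^2*(m^2 - 4) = (m + 2)^3*(m - 2)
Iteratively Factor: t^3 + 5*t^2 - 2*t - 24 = (t + 3)*(t^2 + 2*t - 8) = (t - 2)*(t + 3)*(t + 4)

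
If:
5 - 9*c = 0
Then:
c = 5/9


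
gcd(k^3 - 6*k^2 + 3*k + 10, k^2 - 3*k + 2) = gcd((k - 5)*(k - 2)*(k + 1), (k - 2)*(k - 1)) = k - 2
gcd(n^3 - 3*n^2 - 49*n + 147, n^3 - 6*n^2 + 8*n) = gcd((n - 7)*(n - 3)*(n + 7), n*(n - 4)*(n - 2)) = 1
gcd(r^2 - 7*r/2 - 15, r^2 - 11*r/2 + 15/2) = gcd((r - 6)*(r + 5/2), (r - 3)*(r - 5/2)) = 1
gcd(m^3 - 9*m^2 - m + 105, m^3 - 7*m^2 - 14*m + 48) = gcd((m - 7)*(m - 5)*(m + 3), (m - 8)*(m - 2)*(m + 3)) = m + 3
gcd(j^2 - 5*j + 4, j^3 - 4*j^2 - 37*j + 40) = j - 1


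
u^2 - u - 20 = (u - 5)*(u + 4)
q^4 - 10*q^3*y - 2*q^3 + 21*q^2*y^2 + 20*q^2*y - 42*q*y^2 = q*(q - 2)*(q - 7*y)*(q - 3*y)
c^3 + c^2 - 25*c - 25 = (c - 5)*(c + 1)*(c + 5)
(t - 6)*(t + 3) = t^2 - 3*t - 18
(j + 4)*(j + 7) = j^2 + 11*j + 28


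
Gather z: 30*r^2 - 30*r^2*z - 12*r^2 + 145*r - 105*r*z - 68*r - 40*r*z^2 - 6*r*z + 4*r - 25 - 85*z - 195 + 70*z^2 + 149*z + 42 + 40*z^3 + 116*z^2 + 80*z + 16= 18*r^2 + 81*r + 40*z^3 + z^2*(186 - 40*r) + z*(-30*r^2 - 111*r + 144) - 162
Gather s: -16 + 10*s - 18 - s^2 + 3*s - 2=-s^2 + 13*s - 36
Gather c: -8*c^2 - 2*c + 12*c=-8*c^2 + 10*c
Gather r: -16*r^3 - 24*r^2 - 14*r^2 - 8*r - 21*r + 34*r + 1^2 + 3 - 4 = -16*r^3 - 38*r^2 + 5*r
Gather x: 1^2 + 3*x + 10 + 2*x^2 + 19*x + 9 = 2*x^2 + 22*x + 20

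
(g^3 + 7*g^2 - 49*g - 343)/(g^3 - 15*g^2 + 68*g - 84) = (g^2 + 14*g + 49)/(g^2 - 8*g + 12)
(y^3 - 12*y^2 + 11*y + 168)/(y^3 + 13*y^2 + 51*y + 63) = (y^2 - 15*y + 56)/(y^2 + 10*y + 21)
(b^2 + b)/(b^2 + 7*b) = (b + 1)/(b + 7)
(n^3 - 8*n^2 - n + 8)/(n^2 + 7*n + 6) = (n^2 - 9*n + 8)/(n + 6)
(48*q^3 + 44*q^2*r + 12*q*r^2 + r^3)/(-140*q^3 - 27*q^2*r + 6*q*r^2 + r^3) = (-12*q^2 - 8*q*r - r^2)/(35*q^2 - 2*q*r - r^2)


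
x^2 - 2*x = x*(x - 2)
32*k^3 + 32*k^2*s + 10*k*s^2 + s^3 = (2*k + s)*(4*k + s)^2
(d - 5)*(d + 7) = d^2 + 2*d - 35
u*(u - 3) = u^2 - 3*u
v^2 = v^2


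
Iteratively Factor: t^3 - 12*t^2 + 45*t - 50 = (t - 5)*(t^2 - 7*t + 10) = (t - 5)*(t - 2)*(t - 5)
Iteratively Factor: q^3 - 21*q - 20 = (q - 5)*(q^2 + 5*q + 4) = (q - 5)*(q + 1)*(q + 4)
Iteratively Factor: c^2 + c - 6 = (c - 2)*(c + 3)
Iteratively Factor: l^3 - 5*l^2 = (l - 5)*(l^2) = l*(l - 5)*(l)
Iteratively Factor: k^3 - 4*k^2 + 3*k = (k - 3)*(k^2 - k) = (k - 3)*(k - 1)*(k)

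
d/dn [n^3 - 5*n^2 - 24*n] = 3*n^2 - 10*n - 24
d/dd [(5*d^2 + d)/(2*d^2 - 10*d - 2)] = (-26*d^2 - 10*d - 1)/(2*(d^4 - 10*d^3 + 23*d^2 + 10*d + 1))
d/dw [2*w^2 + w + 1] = 4*w + 1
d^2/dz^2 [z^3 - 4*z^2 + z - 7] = 6*z - 8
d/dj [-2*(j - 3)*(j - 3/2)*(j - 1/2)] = -6*j^2 + 20*j - 27/2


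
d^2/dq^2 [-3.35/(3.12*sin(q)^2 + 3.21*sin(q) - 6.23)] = (130.44096*sin(q)^4 + 100.65276*sin(q)^3 + 99.321135*sin(q)^2 - 134.311215*sin(q) - 199.26939)/(3.12*sin(q)^2 + 3.21*sin(q) - 6.23)^3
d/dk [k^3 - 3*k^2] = 3*k*(k - 2)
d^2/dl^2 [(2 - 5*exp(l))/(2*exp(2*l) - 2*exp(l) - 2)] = (-5*exp(4*l) + 3*exp(3*l) - 36*exp(2*l) + 15*exp(l) - 7)*exp(l)/(2*(exp(6*l) - 3*exp(5*l) + 5*exp(3*l) - 3*exp(l) - 1))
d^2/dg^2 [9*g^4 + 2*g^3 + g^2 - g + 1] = 108*g^2 + 12*g + 2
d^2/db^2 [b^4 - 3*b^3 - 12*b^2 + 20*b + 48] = 12*b^2 - 18*b - 24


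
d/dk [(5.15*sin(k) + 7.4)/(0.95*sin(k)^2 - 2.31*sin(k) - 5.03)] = (-14.06*sin(k) + 2.44625*cos(2*k) - 11.25675)*cos(k)/(-0.95*sin(k)^2 + 2.31*sin(k) + 5.03)^2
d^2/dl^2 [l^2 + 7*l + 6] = 2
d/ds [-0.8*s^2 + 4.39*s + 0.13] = 4.39 - 1.6*s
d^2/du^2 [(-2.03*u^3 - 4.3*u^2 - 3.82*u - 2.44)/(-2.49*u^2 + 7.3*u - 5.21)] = (-1.4210854715202e-14*u^5 + 1.4210854715202e-14*u^4 + 367.37839*u^3 - 707.173296*u^2 - 232.83501*u + 720.758828)/(15.438249*u^6 - 135.78219*u^5 + 494.983863*u^4 - 957.23002*u^3 + 1035.689127*u^2 - 594.45579*u + 141.420761)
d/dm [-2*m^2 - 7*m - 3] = -4*m - 7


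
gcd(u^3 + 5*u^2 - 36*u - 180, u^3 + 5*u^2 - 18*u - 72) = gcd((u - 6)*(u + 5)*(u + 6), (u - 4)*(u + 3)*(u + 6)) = u + 6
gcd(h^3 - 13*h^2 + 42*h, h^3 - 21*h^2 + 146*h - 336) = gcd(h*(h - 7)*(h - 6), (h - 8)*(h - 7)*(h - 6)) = h^2 - 13*h + 42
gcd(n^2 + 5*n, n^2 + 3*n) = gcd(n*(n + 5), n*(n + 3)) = n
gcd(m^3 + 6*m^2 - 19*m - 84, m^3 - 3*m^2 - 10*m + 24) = m^2 - m - 12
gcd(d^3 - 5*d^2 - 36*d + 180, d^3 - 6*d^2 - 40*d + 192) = d + 6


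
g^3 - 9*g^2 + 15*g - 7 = (g - 7)*(g - 1)^2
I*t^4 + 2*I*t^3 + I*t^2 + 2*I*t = t*(t + 2)*(t + I)*(I*t + 1)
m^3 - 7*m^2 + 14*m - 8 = (m - 4)*(m - 2)*(m - 1)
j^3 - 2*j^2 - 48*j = j*(j - 8)*(j + 6)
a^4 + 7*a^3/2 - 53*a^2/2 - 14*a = a*(a - 4)*(a + 1/2)*(a + 7)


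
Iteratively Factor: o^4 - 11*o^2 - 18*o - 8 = (o + 1)*(o^3 - o^2 - 10*o - 8) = (o + 1)*(o + 2)*(o^2 - 3*o - 4) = (o - 4)*(o + 1)*(o + 2)*(o + 1)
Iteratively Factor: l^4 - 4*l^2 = (l)*(l^3 - 4*l) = l*(l - 2)*(l^2 + 2*l) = l^2*(l - 2)*(l + 2)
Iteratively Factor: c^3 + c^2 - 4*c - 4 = (c - 2)*(c^2 + 3*c + 2) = (c - 2)*(c + 2)*(c + 1)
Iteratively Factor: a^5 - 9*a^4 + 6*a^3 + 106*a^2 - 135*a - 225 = (a + 3)*(a^4 - 12*a^3 + 42*a^2 - 20*a - 75) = (a - 5)*(a + 3)*(a^3 - 7*a^2 + 7*a + 15) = (a - 5)*(a - 3)*(a + 3)*(a^2 - 4*a - 5) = (a - 5)*(a - 3)*(a + 1)*(a + 3)*(a - 5)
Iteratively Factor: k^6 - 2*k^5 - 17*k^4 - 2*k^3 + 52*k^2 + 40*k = (k + 1)*(k^5 - 3*k^4 - 14*k^3 + 12*k^2 + 40*k) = k*(k + 1)*(k^4 - 3*k^3 - 14*k^2 + 12*k + 40) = k*(k + 1)*(k + 2)*(k^3 - 5*k^2 - 4*k + 20) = k*(k - 5)*(k + 1)*(k + 2)*(k^2 - 4) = k*(k - 5)*(k + 1)*(k + 2)^2*(k - 2)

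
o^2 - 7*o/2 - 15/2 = (o - 5)*(o + 3/2)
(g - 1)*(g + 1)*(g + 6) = g^3 + 6*g^2 - g - 6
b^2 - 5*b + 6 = (b - 3)*(b - 2)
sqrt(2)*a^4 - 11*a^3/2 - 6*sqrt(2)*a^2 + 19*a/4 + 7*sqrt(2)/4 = (a - 7*sqrt(2)/2)*(a - sqrt(2)/2)*(a + sqrt(2))*(sqrt(2)*a + 1/2)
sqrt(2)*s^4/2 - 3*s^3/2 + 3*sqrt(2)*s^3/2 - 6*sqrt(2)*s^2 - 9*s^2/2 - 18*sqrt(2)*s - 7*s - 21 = (s + 3)*(s - 7*sqrt(2)/2)*(s + sqrt(2))*(sqrt(2)*s/2 + 1)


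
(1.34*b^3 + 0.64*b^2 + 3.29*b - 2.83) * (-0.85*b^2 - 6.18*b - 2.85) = -1.139*b^5 - 8.8252*b^4 - 10.5707*b^3 - 19.7507*b^2 + 8.1129*b + 8.0655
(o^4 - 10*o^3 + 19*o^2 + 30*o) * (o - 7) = o^5 - 17*o^4 + 89*o^3 - 103*o^2 - 210*o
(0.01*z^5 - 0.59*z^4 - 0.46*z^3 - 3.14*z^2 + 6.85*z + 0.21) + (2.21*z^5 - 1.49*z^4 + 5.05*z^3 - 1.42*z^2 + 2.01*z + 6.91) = 2.22*z^5 - 2.08*z^4 + 4.59*z^3 - 4.56*z^2 + 8.86*z + 7.12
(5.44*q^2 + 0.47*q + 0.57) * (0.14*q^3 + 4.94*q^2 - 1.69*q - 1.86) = 0.7616*q^5 + 26.9394*q^4 - 6.792*q^3 - 8.0969*q^2 - 1.8375*q - 1.0602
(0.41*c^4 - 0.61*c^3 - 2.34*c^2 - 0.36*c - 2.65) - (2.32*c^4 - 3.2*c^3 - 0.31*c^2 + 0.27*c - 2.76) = -1.91*c^4 + 2.59*c^3 - 2.03*c^2 - 0.63*c + 0.11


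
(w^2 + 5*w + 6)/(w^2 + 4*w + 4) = (w + 3)/(w + 2)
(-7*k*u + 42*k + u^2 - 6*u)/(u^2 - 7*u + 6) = (-7*k + u)/(u - 1)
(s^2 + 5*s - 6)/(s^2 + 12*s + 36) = (s - 1)/(s + 6)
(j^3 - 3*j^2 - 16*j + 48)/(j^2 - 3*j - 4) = (j^2 + j - 12)/(j + 1)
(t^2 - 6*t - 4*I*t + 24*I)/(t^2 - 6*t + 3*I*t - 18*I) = (t - 4*I)/(t + 3*I)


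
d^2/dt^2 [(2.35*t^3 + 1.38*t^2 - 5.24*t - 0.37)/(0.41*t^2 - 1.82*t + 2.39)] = (-8.88178419700125e-16*t^5 + 11.260574*t^3 - 69.818934*t^2 + 113.00523*t - 31.546558)/(0.068921*t^6 - 0.917826*t^5 + 5.279529*t^4 - 16.729076*t^3 + 30.775791*t^2 - 31.188066*t + 13.651919)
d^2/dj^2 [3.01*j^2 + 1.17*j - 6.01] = 6.02000000000000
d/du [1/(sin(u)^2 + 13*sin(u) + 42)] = -(2*sin(u) + 13)*cos(u)/(sin(u)^2 + 13*sin(u) + 42)^2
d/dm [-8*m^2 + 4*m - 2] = 4 - 16*m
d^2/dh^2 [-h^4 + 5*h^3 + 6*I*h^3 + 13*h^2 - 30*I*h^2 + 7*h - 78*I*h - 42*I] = -12*h^2 + h*(30 + 36*I) + 26 - 60*I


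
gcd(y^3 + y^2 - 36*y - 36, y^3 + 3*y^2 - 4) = 1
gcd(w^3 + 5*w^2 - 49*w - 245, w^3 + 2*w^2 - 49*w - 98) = w^2 - 49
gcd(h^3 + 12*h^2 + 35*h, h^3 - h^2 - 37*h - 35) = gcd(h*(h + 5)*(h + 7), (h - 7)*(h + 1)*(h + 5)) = h + 5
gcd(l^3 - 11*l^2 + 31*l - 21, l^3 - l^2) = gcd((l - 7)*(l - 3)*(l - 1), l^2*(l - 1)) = l - 1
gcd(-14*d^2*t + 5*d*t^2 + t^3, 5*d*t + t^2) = t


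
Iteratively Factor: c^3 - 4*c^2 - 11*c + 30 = (c - 5)*(c^2 + c - 6) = (c - 5)*(c + 3)*(c - 2)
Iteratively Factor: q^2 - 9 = (q + 3)*(q - 3)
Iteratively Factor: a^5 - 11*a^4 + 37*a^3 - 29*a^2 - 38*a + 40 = (a - 5)*(a^4 - 6*a^3 + 7*a^2 + 6*a - 8) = (a - 5)*(a - 1)*(a^3 - 5*a^2 + 2*a + 8) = (a - 5)*(a - 4)*(a - 1)*(a^2 - a - 2) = (a - 5)*(a - 4)*(a - 1)*(a + 1)*(a - 2)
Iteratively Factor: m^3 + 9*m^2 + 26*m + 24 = (m + 3)*(m^2 + 6*m + 8) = (m + 3)*(m + 4)*(m + 2)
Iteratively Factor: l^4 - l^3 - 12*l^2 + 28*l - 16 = (l + 4)*(l^3 - 5*l^2 + 8*l - 4) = (l - 2)*(l + 4)*(l^2 - 3*l + 2) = (l - 2)*(l - 1)*(l + 4)*(l - 2)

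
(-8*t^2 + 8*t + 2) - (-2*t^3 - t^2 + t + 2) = 2*t^3 - 7*t^2 + 7*t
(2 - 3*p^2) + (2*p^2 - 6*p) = -p^2 - 6*p + 2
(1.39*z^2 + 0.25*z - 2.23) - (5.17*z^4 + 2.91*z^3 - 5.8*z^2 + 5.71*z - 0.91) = -5.17*z^4 - 2.91*z^3 + 7.19*z^2 - 5.46*z - 1.32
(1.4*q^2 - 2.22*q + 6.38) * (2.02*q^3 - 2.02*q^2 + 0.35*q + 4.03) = 2.828*q^5 - 7.3124*q^4 + 17.862*q^3 - 8.0226*q^2 - 6.7136*q + 25.7114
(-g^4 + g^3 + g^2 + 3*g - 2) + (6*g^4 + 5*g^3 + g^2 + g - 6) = 5*g^4 + 6*g^3 + 2*g^2 + 4*g - 8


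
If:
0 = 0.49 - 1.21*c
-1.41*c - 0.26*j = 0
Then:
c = 0.40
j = -2.20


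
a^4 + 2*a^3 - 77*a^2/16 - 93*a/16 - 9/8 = (a - 2)*(a + 1/4)*(a + 3/4)*(a + 3)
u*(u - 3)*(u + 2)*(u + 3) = u^4 + 2*u^3 - 9*u^2 - 18*u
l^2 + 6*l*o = l*(l + 6*o)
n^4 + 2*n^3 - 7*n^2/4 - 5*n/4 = n*(n - 1)*(n + 1/2)*(n + 5/2)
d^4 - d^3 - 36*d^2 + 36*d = d*(d - 6)*(d - 1)*(d + 6)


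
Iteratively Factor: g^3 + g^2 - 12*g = (g)*(g^2 + g - 12) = g*(g - 3)*(g + 4)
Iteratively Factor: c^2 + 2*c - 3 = (c + 3)*(c - 1)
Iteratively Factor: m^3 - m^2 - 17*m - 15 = (m + 3)*(m^2 - 4*m - 5) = (m - 5)*(m + 3)*(m + 1)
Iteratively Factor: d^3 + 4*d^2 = (d)*(d^2 + 4*d) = d*(d + 4)*(d)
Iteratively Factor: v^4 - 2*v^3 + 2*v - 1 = (v - 1)*(v^3 - v^2 - v + 1) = (v - 1)*(v + 1)*(v^2 - 2*v + 1) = (v - 1)^2*(v + 1)*(v - 1)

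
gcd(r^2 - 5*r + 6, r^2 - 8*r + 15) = r - 3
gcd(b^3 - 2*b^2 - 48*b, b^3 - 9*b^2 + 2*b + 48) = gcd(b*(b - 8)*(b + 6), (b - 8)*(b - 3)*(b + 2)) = b - 8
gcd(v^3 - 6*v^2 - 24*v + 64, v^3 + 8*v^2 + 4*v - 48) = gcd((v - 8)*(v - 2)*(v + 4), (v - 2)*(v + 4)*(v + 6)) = v^2 + 2*v - 8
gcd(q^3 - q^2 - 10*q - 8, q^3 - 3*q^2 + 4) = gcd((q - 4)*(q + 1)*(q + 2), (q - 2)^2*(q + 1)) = q + 1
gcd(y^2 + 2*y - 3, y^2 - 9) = y + 3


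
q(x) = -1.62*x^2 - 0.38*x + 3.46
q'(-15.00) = 48.22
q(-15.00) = -355.34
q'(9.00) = -29.54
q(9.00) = -131.18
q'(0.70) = -2.65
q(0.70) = 2.40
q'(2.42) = -8.22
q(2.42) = -6.95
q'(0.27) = -1.25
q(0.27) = 3.24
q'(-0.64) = 1.69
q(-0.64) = 3.04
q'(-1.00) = 2.86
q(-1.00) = 2.22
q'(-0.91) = 2.57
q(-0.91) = 2.46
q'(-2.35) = 7.23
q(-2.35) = -4.59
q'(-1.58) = 4.74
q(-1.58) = 0.02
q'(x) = -3.24*x - 0.38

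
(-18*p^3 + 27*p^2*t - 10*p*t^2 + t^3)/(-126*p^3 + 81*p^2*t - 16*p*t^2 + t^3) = (p - t)/(7*p - t)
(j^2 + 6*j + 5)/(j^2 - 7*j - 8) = (j + 5)/(j - 8)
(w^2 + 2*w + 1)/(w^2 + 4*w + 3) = (w + 1)/(w + 3)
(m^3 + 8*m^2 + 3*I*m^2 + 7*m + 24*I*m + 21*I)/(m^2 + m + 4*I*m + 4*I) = (m^2 + m*(7 + 3*I) + 21*I)/(m + 4*I)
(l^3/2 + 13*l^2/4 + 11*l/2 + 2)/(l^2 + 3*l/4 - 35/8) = 2*(2*l^3 + 13*l^2 + 22*l + 8)/(8*l^2 + 6*l - 35)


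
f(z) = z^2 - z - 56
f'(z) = 2*z - 1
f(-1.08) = -53.75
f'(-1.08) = -3.16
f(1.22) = -55.73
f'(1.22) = 1.44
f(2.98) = -50.10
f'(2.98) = 4.96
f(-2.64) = -46.39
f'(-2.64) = -6.28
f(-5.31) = -22.49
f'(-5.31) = -11.62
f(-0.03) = -55.97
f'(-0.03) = -1.06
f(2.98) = -50.10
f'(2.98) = 4.96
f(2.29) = -53.05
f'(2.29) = 3.58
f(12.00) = 76.00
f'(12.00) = 23.00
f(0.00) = -56.00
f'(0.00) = -1.00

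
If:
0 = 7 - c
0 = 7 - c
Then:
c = 7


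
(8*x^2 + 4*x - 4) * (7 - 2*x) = -16*x^3 + 48*x^2 + 36*x - 28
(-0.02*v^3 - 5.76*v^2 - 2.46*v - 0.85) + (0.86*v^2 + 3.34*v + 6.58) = -0.02*v^3 - 4.9*v^2 + 0.88*v + 5.73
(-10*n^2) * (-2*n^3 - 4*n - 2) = 20*n^5 + 40*n^3 + 20*n^2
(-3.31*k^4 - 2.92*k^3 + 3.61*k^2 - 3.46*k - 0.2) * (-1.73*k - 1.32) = 5.7263*k^5 + 9.4208*k^4 - 2.3909*k^3 + 1.2206*k^2 + 4.9132*k + 0.264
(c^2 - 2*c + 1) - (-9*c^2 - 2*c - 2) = 10*c^2 + 3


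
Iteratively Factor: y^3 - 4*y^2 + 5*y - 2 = (y - 2)*(y^2 - 2*y + 1) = (y - 2)*(y - 1)*(y - 1)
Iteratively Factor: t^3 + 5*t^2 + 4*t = (t)*(t^2 + 5*t + 4) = t*(t + 1)*(t + 4)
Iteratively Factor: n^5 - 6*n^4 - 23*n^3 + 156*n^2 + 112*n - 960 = (n + 4)*(n^4 - 10*n^3 + 17*n^2 + 88*n - 240) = (n - 4)*(n + 4)*(n^3 - 6*n^2 - 7*n + 60) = (n - 4)^2*(n + 4)*(n^2 - 2*n - 15) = (n - 5)*(n - 4)^2*(n + 4)*(n + 3)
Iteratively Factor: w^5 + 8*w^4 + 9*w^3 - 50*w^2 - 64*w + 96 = (w + 3)*(w^4 + 5*w^3 - 6*w^2 - 32*w + 32) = (w + 3)*(w + 4)*(w^3 + w^2 - 10*w + 8) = (w - 1)*(w + 3)*(w + 4)*(w^2 + 2*w - 8) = (w - 2)*(w - 1)*(w + 3)*(w + 4)*(w + 4)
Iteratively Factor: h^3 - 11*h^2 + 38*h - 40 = (h - 2)*(h^2 - 9*h + 20) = (h - 4)*(h - 2)*(h - 5)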